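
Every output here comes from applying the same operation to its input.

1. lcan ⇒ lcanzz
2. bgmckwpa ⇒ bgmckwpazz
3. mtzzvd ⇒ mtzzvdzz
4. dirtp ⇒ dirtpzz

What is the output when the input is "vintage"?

vintagezz

Looking at the pairs, the operation is to append "zz".
For "vintage" the result is "vintagezz".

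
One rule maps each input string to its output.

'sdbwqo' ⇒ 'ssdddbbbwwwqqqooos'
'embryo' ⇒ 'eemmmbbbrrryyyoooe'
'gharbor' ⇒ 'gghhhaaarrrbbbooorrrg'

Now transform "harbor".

hhaaarrrbbbooorrrh

Looking at the pairs, the operation is to repeat every character 3 times, then move the first character to the end.
"harbor" → "hhhaaarrrbbbooorrr" → "hhaaarrrbbbooorrrh".
(Check on "sdbwqo": → "sssdddbbbwwwqqqooo" → "ssdddbbbwwwqqqooos" ✓)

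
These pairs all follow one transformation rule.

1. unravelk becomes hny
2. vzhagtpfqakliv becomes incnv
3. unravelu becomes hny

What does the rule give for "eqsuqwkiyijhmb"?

rhxvz

The pattern: shift every letter 13 places forward in the alphabet (wrapping around) — i.e. ROT13, then keep one character in every 3, starting at position 1 (positions 1st, 4th, 7th, ...).
On "eqsuqwkiyijhmb": the first step gives "rdfhdjxvlvwuzo", and the second then gives "rhxvz".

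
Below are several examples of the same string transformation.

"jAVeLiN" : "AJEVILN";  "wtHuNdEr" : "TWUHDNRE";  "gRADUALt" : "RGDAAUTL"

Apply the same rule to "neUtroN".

ENTUORN

Each output is the input with this applied: swap each adjacent pair of characters (1↔2, 3↔4, ...), then convert every letter to uppercase.
For "neUtroN" the result is "ENTUORN".
(Check on "gRADUALt": → "RgDAAUtL" → "RGDAAUTL" ✓)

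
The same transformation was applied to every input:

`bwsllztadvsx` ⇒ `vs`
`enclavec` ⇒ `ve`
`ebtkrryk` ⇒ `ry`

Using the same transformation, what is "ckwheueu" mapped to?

ue

The transformation: move the last character to the front, then keep only the last 2 characters.
Working it through for "ckwheueu": intermediate "uckwheue", final "ue".
(Check on "enclavec": → "cenclave" → "ve" ✓)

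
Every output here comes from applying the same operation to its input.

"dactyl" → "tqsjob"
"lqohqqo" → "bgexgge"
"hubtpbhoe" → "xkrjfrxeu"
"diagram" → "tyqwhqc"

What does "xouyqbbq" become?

nekogrrg

Each output is the input with this applied: shift every letter 10 places backward in the alphabet (wrapping around).
So "xouyqbbq" becomes "nekogrrg".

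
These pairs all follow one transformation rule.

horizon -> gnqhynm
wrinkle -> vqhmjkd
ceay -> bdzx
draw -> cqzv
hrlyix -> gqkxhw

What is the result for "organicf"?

nqfzmhbe

The rule is to shift every letter 1 place backward in the alphabet (wrapping around).
For "organicf" the result is "nqfzmhbe".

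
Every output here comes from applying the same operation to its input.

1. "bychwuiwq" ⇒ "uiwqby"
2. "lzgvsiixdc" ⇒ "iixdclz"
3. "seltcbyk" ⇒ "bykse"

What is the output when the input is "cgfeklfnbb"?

lfnbbcg

Each output is the input with this applied: move the first 2 characters to the end (rotate left by 2), then delete the first 3 characters.
For "cgfeklfnbb", step one produces "feklfnbbcg"; step two turns that into "lfnbbcg".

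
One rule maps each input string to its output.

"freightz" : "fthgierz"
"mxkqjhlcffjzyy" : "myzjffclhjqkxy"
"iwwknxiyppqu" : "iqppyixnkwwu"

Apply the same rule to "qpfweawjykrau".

qarkyjwaewfpu

Looking at the pairs, the operation is to swap the first and last characters, then reverse the string.
So "qpfweawjykrau" becomes "qarkyjwaewfpu".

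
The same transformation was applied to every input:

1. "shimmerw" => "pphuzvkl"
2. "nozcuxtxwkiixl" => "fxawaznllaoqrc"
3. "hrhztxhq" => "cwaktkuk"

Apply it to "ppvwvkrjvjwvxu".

zynumymzyaxssy

Rule — move the first 3 characters to the end (rotate left by 3), then shift every letter 3 places forward in the alphabet (wrapping around).
Applying both steps to "ppvwvkrjvjwvxu": "wvkrjvjwvxuppv", then "zynumymzyaxssy".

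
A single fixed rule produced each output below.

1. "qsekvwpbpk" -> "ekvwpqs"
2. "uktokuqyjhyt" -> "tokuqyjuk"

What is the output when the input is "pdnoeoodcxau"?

What's happening: delete the last 3 characters, then move the first 2 characters to the end (rotate left by 2).
"pdnoeoodcxau" → "pdnoeoodc" → "noeoodcpd".

noeoodcpd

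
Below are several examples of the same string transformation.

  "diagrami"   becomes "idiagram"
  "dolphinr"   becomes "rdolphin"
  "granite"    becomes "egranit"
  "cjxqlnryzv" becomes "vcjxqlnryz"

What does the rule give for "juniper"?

rjunipe

Each output is the input with this applied: move the last character to the front.
Applying that to "juniper" gives "rjunipe".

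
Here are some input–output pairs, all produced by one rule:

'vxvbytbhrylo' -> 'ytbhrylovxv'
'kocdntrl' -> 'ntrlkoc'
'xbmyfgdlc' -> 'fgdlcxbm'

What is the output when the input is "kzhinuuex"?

Looking at the pairs, the operation is to move the first 3 characters to the end (rotate left by 3), then delete the first character.
On "kzhinuuex": the first step gives "inuuexkzh", and the second then gives "nuuexkzh".

nuuexkzh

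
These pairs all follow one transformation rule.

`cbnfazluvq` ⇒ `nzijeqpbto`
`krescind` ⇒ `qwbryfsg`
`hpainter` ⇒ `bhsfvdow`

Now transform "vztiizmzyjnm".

The pattern: swap the front and back halves of the string, then shift every letter 12 places backward in the alphabet (wrapping around).
Working it through for "vztiizmzyjnm": intermediate "mzyjnmvztiiz", final "anmxbajnhwwn".

anmxbajnhwwn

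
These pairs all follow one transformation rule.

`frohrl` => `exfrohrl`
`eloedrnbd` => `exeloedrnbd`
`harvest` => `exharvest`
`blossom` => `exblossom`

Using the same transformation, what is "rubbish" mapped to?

exrubbish

In each case the input is transformed by: prepend "ex".
"rubbish" → "exrubbish".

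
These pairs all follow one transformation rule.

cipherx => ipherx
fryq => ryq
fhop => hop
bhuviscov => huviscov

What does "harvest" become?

The pattern: delete the first character.
Applying that to "harvest" gives "arvest".

arvest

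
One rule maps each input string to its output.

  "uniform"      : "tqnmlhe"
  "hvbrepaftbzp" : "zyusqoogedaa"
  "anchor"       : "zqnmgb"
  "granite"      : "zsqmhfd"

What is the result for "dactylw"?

The rule is to shift every letter 1 place backward in the alphabet (wrapping around), then sort the characters into reverse alphabetical order.
Applying both steps to "dactylw": "czbsxkv", then "zxvskcb".

zxvskcb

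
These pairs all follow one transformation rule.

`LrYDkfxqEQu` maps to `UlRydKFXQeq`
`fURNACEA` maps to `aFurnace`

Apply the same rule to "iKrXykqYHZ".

zIkRxYKQyh

Rule — flip the case of every letter, then move the last character to the front.
Working it through for "iKrXykqYHZ": intermediate "IkRxYKQyhz", final "zIkRxYKQyh".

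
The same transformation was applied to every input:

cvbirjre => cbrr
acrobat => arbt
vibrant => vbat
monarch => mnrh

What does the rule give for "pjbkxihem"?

pbxhm

The rule is to keep every other character starting from the first (positions 1st, 3rd, 5th, ...).
So "pjbkxihem" becomes "pbxhm".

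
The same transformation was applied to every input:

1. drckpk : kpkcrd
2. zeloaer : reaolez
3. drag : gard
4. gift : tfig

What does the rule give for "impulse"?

Each output is the input with this applied: reverse the string.
On "impulse" that produces "eslupmi".

eslupmi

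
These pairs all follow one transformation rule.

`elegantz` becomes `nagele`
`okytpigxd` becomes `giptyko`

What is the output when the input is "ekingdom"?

The transformation: delete the last 2 characters, then reverse the string.
Working it through for "ekingdom": intermediate "ekingd", final "dgnike".

dgnike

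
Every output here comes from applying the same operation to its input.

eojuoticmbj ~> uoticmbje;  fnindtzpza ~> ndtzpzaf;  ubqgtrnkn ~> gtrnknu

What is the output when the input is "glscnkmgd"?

Looking at the pairs, the operation is to move the first character to the end, then delete the first 2 characters.
For "glscnkmgd", step one produces "lscnkmgdg"; step two turns that into "cnkmgdg".
(Check on "eojuoticmbj": → "ojuoticmbje" → "uoticmbje" ✓)

cnkmgdg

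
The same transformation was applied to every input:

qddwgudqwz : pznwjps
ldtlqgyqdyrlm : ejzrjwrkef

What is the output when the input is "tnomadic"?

ftwbv

In each case the input is transformed by: delete the first 3 characters, then shift every letter 7 places backward in the alphabet (wrapping around).
Working it through for "tnomadic": intermediate "madic", final "ftwbv".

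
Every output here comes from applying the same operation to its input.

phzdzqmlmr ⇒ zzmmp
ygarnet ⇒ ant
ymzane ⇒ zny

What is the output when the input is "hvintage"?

itgh

The pattern: move the first character to the end, then keep every other character starting from the second (positions 2nd, 4th, 6th, ...).
Applying that to "hvintage" gives "itgh".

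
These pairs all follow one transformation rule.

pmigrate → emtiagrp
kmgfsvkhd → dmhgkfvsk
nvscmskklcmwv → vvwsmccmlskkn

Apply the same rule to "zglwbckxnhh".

What's happening: take characters alternately from the front and the back (1st, last, 2nd, 2nd-last, ...), then move the first character to the end.
Starting from "zglwbckxnhh": after the first operation, "zhghlnwxbkc"; after the second, "hghlnwxbkcz".

hghlnwxbkcz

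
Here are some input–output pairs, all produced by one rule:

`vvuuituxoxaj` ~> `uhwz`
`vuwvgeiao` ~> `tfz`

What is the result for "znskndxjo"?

mmi

Rule — keep one character in every 3, starting at position 2 (positions 2nd, 5th, 8th, ...), then shift every letter 1 place backward in the alphabet (wrapping around).
So "znskndxjo" becomes "mmi".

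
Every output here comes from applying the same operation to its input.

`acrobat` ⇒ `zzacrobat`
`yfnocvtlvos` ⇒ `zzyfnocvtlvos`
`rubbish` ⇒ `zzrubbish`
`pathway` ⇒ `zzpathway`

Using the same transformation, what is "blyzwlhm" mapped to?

zzblyzwlhm

In each case the input is transformed by: prepend "zz".
So "blyzwlhm" becomes "zzblyzwlhm".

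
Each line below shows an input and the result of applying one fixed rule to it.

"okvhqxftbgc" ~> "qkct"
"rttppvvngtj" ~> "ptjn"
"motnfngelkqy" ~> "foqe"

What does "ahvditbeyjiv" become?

The pattern: keep one character in every 3, starting at position 2 (positions 2nd, 5th, 8th, ...), then swap each adjacent pair of characters (1↔2, 3↔4, ...).
Applying both steps to "ahvditbeyjiv": "hiei", then "ihie".

ihie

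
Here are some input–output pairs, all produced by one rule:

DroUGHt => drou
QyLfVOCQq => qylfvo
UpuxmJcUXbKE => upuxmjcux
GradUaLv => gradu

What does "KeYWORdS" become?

keywo

Looking at the pairs, the operation is to delete the last 3 characters, then convert every letter to lowercase.
"KeYWORdS" → "KeYWO" → "keywo".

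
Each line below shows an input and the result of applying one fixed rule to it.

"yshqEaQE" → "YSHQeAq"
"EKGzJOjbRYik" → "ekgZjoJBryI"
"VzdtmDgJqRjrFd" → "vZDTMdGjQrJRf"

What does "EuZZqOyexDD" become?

In each case the input is transformed by: delete the last character, then flip the case of every letter.
Applying that to "EuZZqOyexDD" gives "eUzzQoYEXd".

eUzzQoYEXd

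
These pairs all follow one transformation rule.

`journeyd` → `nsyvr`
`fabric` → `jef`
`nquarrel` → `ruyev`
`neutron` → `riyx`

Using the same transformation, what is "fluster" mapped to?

jpyw

Rule — shift every letter 4 places forward in the alphabet (wrapping around), then delete the last 3 characters.
"fluster" → "jpywxiv" → "jpyw".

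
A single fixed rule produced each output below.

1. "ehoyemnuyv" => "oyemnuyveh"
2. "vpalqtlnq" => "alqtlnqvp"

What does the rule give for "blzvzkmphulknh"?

zvzkmphulknhbl

Each output is the input with this applied: move the first 2 characters to the end (rotate left by 2).
So "blzvzkmphulknh" becomes "zvzkmphulknhbl".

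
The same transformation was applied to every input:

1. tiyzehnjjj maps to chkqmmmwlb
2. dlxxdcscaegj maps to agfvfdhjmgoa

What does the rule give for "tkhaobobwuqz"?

drerezxtcwnk

The pattern: move the first 3 characters to the end (rotate left by 3), then shift every letter 3 places forward in the alphabet (wrapping around).
Working it through for "tkhaobobwuqz": intermediate "aobobwuqztkh", final "drerezxtcwnk".
(Check on "dlxxdcscaegj": → "xdcscaegjdlx" → "agfvfdhjmgoa" ✓)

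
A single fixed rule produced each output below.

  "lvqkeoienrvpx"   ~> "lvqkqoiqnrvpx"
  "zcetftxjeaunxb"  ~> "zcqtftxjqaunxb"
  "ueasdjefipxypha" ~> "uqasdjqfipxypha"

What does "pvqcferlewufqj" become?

pvqcfqrlqwufqj

The rule is to replace every "e" with "q".
Applying that to "pvqcferlewufqj" gives "pvqcfqrlqwufqj".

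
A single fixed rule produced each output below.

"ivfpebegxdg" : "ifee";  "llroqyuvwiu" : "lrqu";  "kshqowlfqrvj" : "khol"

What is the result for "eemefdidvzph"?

In each case the input is transformed by: keep every other character starting from the first (positions 1st, 3rd, 5th, ...), then keep only the first 4 characters.
Starting from "eemefdidvzph": after the first operation, "emfivp"; after the second, "emfi".
(Check on "kshqowlfqrvj": → "kholqv" → "khol" ✓)

emfi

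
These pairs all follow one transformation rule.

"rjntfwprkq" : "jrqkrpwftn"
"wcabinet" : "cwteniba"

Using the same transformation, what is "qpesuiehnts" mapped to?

pqstnheiuse

Each output is the input with this applied: reverse the string, then move the last 2 characters to the front (rotate right by 2).
On "qpesuiehnts": the first step gives "stnheiusepq", and the second then gives "pqstnheiuse".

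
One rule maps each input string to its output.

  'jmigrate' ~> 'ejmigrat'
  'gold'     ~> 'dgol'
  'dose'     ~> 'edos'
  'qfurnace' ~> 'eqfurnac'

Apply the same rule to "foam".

mfoa

In each case the input is transformed by: move the last character to the front.
Doing the same to "foam": "mfoa".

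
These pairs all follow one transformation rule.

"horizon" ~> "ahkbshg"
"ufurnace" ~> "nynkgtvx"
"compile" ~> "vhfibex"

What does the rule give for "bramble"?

The pattern: shift every letter 7 places backward in the alphabet (wrapping around).
"bramble" → "uktfuex".

uktfuex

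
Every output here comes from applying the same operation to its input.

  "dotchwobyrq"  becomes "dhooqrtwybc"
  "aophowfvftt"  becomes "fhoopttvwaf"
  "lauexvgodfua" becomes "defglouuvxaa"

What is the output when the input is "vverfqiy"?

iqrvvyef

In each case the input is transformed by: sort the characters into alphabetical order, then move the first 2 characters to the end (rotate left by 2).
For "vverfqiy", step one produces "efiqrvvy"; step two turns that into "iqrvvyef".
(Check on "lauexvgodfua": → "aadefglouuvx" → "defglouuvxaa" ✓)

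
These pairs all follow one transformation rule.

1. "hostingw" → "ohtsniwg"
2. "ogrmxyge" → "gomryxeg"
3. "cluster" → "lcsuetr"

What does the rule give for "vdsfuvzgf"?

In each case the input is transformed by: swap each adjacent pair of characters (1↔2, 3↔4, ...).
"vdsfuvzgf" → "dvfsvugzf".

dvfsvugzf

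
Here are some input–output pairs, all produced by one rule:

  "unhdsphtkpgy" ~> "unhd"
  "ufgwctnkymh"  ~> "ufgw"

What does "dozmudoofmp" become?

dozm

The pattern: keep only the first 4 characters.
On "dozmudoofmp" that produces "dozm".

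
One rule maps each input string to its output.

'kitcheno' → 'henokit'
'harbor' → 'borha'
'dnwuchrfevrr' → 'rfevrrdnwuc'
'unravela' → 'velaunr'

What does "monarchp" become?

In each case the input is transformed by: swap the front and back halves of the string, then delete the last character.
On "monarchp": the first step gives "rchpmona", and the second then gives "rchpmon".

rchpmon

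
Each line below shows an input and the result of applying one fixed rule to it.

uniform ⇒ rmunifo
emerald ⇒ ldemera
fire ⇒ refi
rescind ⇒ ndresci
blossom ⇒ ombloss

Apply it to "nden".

The rule is to move the last 2 characters to the front (rotate right by 2).
Applying that to "nden" gives "ennd".

ennd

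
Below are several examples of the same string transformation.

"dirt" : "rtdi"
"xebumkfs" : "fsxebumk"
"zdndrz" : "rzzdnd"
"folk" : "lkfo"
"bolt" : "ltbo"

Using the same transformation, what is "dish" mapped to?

shdi

What's happening: move the last 2 characters to the front (rotate right by 2).
Applying that to "dish" gives "shdi".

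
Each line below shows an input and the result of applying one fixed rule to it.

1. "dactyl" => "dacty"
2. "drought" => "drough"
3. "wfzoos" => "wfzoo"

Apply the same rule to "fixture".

fixtur

The rule is to delete the last character.
"fixture" → "fixtur".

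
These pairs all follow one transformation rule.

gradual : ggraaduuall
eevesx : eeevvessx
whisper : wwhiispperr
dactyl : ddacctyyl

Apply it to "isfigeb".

iisffiggebb

The rule is to repeat every character 3 times, then keep every other character starting from the first (positions 1st, 3rd, 5th, ...).
On "isfigeb" that produces "iisffiggebb".
(Check on "dactyl": → "dddaaaccctttyyylll" → "ddacctyyl" ✓)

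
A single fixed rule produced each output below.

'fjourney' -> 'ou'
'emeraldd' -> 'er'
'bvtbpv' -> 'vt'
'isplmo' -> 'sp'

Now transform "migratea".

What's happening: swap the front and back halves of the string, then keep only the last 2 characters.
Applying both steps to "migratea": "ateamigr", then "gr".

gr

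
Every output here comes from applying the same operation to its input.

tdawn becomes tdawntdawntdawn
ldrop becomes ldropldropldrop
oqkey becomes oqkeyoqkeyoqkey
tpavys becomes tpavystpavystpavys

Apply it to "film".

filmfilmfilm

The rule is to write the whole string 3 times in a row.
On "film" that produces "filmfilmfilm".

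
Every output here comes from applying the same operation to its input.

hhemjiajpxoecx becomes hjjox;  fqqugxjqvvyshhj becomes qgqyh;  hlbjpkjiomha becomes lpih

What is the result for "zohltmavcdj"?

Looking at the pairs, the operation is to keep one character in every 3, starting at position 2 (positions 2nd, 5th, 8th, ...).
For "zohltmavcdj" the result is "otvj".

otvj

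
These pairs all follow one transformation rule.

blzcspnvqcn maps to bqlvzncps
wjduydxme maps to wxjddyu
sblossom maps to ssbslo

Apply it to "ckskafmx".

The pattern: delete the last 2 characters, then take characters alternately from the front and the back (1st, last, 2nd, 2nd-last, ...).
On "ckskafmx": the first step gives "ckskaf", and the second then gives "cfkask".

cfkask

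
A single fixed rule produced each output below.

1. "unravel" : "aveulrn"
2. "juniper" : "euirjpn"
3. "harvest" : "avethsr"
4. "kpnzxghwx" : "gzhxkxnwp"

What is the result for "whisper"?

ewhsirp

In each case the input is transformed by: sort the characters into alphabetical order, then take characters alternately from the front and the back (1st, last, 2nd, 2nd-last, ...).
Applying that to "whisper" gives "ewhsirp".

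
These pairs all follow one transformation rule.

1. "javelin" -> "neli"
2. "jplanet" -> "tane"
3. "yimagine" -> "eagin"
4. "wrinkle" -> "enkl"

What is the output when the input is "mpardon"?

In each case the input is transformed by: delete the first 3 characters, then move the last character to the front.
Working it through for "mpardon": intermediate "rdon", final "nrdo".
(Check on "yimagine": → "agine" → "eagin" ✓)

nrdo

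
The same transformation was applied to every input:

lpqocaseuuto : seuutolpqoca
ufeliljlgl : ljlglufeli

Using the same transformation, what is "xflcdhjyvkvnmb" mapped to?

In each case the input is transformed by: swap the front and back halves of the string.
For "xflcdhjyvkvnmb" the result is "yvkvnmbxflcdhj".

yvkvnmbxflcdhj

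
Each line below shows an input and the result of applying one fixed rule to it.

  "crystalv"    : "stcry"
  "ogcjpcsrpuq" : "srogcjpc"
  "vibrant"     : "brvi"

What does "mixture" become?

xtmi

What's happening: delete the last 3 characters, then move the last 2 characters to the front (rotate right by 2).
Working it through for "mixture": intermediate "mixt", final "xtmi".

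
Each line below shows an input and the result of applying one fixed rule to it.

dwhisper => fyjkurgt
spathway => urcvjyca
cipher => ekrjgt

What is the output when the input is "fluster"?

hnwuvgt

Rule — shift every letter 2 places forward in the alphabet (wrapping around).
So "fluster" becomes "hnwuvgt".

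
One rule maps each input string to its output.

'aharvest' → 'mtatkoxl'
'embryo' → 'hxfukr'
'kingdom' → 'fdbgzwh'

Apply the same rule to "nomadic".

vghftwb

In each case the input is transformed by: move the last character to the front, then shift every letter 7 places backward in the alphabet (wrapping around).
For "nomadic", step one produces "cnomadi"; step two turns that into "vghftwb".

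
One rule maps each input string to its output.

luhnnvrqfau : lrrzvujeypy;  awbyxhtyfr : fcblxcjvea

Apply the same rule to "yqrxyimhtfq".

In each case the input is transformed by: shift every letter 4 places forward in the alphabet (wrapping around), then move the first 2 characters to the end (rotate left by 2).
On "yqrxyimhtfq": the first step gives "cuvbcmqlxju", and the second then gives "vbcmqlxjucu".

vbcmqlxjucu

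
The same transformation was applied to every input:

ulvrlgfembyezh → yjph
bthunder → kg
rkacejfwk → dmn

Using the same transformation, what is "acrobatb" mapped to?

Looking at the pairs, the operation is to keep one character in every 3, starting at position 3 (positions 3rd, 6th, 9th, ...), then shift every letter 3 places forward in the alphabet (wrapping around).
Starting from "acrobatb": after the first operation, "ra"; after the second, "ud".

ud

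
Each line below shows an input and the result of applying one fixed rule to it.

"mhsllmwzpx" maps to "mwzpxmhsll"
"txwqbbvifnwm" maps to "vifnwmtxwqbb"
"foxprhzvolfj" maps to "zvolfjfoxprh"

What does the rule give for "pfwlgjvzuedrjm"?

zuedrjmpfwlgjv

The rule is to swap the front and back halves of the string.
On "pfwlgjvzuedrjm" that produces "zuedrjmpfwlgjv".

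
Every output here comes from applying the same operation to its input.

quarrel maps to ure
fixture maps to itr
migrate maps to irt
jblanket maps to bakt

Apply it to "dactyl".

What's happening: keep every other character starting from the second (positions 2nd, 4th, 6th, ...).
For "dactyl" the result is "atl".

atl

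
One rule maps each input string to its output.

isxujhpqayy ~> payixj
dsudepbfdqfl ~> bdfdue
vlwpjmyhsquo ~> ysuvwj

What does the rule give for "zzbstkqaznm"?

qzmzbt

Each output is the input with this applied: keep every other character starting from the first (positions 1st, 3rd, 5th, ...), then move the last 3 characters to the front (rotate right by 3).
Starting from "zzbstkqaznm": after the first operation, "zbtqzm"; after the second, "qzmzbt".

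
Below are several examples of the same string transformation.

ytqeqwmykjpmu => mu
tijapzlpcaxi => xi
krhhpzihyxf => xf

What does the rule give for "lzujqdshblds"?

ds

In each case the input is transformed by: keep only the last 2 characters.
On "lzujqdshblds" that produces "ds".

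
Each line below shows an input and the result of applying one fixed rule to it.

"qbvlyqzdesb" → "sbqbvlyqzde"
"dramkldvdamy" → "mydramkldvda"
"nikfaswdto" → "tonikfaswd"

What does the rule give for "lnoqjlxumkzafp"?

fplnoqjlxumkza

Looking at the pairs, the operation is to move the last 2 characters to the front (rotate right by 2).
"lnoqjlxumkzafp" → "fplnoqjlxumkza".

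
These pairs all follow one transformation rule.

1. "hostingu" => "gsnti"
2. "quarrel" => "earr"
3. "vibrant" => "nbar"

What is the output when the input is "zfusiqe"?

quis

The pattern: take characters alternately from the front and the back (1st, last, 2nd, 2nd-last, ...), then delete the first 3 characters.
Applying both steps to "zfusiqe": "zefquis", then "quis".
(Check on "hostingu": → "huogsnti" → "gsnti" ✓)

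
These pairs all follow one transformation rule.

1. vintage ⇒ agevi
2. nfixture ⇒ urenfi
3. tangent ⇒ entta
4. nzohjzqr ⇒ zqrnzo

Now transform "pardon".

donp

Each output is the input with this applied: move the last 3 characters to the front (rotate right by 3), then delete the last 2 characters.
On "pardon": the first step gives "donpar", and the second then gives "donp".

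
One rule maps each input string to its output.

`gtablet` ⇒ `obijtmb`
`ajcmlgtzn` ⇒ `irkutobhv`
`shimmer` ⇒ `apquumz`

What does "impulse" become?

What's happening: shift every letter 8 places forward in the alphabet (wrapping around).
Applying that to "impulse" gives "quxctam".

quxctam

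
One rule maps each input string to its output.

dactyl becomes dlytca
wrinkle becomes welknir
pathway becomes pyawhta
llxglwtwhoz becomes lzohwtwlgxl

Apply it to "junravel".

The rule is to reverse the string, then move the last character to the front.
For "junravel", step one produces "levarnuj"; step two turns that into "jlevarnu".

jlevarnu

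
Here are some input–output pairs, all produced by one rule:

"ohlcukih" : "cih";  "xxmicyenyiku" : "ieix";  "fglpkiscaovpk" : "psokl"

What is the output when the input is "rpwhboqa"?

hqp

Looking at the pairs, the operation is to move the first 3 characters to the end (rotate left by 3), then keep one character in every 3, starting at position 1 (positions 1st, 4th, 7th, ...).
"rpwhboqa" → "hboqarpw" → "hqp".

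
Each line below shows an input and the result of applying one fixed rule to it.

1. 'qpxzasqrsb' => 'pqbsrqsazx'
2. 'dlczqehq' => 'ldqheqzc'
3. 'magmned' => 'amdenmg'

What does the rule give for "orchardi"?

What's happening: move the first 2 characters to the end (rotate left by 2), then reverse the string.
Applying both steps to "orchardi": "chardior", then "roidrahc".

roidrahc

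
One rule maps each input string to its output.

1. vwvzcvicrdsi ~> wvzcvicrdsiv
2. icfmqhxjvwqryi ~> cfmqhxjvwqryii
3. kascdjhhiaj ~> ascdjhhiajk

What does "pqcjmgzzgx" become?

The rule is to move the first character to the end.
Applying that to "pqcjmgzzgx" gives "qcjmgzzgxp".

qcjmgzzgxp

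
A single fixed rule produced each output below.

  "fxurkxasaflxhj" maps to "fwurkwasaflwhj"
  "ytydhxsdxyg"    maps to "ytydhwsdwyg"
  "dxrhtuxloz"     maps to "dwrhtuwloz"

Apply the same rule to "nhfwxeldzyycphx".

nhfwweldzyycphw

Looking at the pairs, the operation is to replace every "x" with "w".
On "nhfwxeldzyycphx" that produces "nhfwweldzyycphw".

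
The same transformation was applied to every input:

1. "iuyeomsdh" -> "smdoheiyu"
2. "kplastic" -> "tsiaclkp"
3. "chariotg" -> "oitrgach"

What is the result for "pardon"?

Each output is the input with this applied: move the last 3 characters to the front (rotate right by 3), then take characters alternately from the front and the back (1st, last, 2nd, 2nd-last, ...).
On "pardon": the first step gives "donpar", and the second then gives "droanp".

droanp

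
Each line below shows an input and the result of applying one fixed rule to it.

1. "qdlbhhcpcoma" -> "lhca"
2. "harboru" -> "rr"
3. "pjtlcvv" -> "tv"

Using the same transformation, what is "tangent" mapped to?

nn

The rule is to keep one character in every 3, starting at position 3 (positions 3rd, 6th, 9th, ...).
So "tangent" becomes "nn".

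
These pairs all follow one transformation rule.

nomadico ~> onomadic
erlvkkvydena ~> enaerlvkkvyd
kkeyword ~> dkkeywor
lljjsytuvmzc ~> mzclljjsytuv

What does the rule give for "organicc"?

Looking at the pairs, the operation is to move the first 3 characters to the end (rotate left by 3), then swap the front and back halves of the string.
"organicc" → "aniccorg" → "corganic".

corganic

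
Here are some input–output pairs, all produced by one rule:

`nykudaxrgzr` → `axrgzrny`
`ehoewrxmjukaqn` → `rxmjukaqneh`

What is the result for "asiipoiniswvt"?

Each output is the input with this applied: move the first 2 characters to the end (rotate left by 2), then delete the first 3 characters.
For "asiipoiniswvt", step one produces "iipoiniswvtas"; step two turns that into "oiniswvtas".

oiniswvtas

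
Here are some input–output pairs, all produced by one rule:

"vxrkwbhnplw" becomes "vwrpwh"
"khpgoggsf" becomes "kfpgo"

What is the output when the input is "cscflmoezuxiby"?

cbcxlzo

Rule — keep every other character starting from the first (positions 1st, 3rd, 5th, ...), then take characters alternately from the front and the back (1st, last, 2nd, 2nd-last, ...).
On "cscflmoezuxiby": the first step gives "cclozxb", and the second then gives "cbcxlzo".
(Check on "vxrkwbhnplw": → "vrwhpw" → "vwrpwh" ✓)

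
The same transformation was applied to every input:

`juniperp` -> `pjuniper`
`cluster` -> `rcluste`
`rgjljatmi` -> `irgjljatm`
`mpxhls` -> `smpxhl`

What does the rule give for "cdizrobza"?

The transformation: move the last character to the front.
So "cdizrobza" becomes "acdizrobz".

acdizrobz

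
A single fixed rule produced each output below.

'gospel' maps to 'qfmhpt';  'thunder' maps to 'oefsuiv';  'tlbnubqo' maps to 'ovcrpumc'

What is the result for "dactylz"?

uzmaebd

What's happening: shift every letter 1 place forward in the alphabet (wrapping around), then move the first 3 characters to the end (rotate left by 3).
On "dactylz" that produces "uzmaebd".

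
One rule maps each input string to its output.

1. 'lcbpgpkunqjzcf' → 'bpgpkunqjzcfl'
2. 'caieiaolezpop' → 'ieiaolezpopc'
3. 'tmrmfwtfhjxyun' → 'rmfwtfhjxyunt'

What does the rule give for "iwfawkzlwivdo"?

The pattern: move the first character to the end, then delete the first character.
For "iwfawkzlwivdo", step one produces "wfawkzlwivdoi"; step two turns that into "fawkzlwivdoi".

fawkzlwivdoi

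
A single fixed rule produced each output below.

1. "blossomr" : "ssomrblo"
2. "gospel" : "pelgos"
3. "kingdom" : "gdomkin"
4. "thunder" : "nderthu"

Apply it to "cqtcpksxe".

cpksxecqt

In each case the input is transformed by: move the first 3 characters to the end (rotate left by 3).
Applying that to "cqtcpksxe" gives "cpksxecqt".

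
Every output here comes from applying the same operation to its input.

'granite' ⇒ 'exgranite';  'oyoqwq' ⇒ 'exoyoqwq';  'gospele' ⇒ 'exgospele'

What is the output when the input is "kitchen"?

exkitchen

The transformation: prepend "ex".
For "kitchen" the result is "exkitchen".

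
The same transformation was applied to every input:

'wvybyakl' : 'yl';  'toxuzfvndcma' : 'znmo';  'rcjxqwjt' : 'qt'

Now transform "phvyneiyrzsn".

The transformation: move the first 2 characters to the end (rotate left by 2), then keep one character in every 3, starting at position 3 (positions 3rd, 6th, 9th, ...).
Applying both steps to "phvyneiyrzsn": "vyneiyrzsnph", then "nysh".
(Check on "rcjxqwjt": → "jxqwjtrc" → "qt" ✓)

nysh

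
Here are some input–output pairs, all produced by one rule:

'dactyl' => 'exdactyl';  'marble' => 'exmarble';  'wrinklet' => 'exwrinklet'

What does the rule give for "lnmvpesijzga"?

exlnmvpesijzga

The rule is to prepend "ex".
On "lnmvpesijzga" that produces "exlnmvpesijzga".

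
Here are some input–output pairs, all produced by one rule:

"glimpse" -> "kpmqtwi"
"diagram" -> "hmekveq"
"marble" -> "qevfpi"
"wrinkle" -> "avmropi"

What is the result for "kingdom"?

omrkhsq

Rule — shift every letter 4 places forward in the alphabet (wrapping around).
Doing the same to "kingdom": "omrkhsq".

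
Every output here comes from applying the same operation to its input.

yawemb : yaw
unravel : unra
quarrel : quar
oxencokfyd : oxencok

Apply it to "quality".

The pattern: delete the last 3 characters.
For "quality" the result is "qual".

qual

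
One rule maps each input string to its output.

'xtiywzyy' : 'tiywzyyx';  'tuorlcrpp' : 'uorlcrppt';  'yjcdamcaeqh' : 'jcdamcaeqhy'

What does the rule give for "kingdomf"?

Looking at the pairs, the operation is to move the first character to the end.
Doing the same to "kingdomf": "ingdomfk".

ingdomfk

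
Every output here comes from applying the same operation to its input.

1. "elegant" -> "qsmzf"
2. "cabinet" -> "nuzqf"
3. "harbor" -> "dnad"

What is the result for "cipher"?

The transformation: delete the first 2 characters, then shift every letter 12 places forward in the alphabet (wrapping around).
Applying both steps to "cipher": "pher", then "btqd".

btqd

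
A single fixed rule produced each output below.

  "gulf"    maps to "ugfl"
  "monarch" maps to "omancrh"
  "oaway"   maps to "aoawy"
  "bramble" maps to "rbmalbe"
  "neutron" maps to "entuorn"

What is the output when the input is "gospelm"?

ogpslem

Looking at the pairs, the operation is to swap each adjacent pair of characters (1↔2, 3↔4, ...).
So "gospelm" becomes "ogpslem".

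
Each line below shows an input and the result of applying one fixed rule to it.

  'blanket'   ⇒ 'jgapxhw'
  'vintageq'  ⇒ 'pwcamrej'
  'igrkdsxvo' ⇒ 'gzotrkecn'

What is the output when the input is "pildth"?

zpdleh

The pattern: shift every letter 4 places backward in the alphabet (wrapping around), then move the first 3 characters to the end (rotate left by 3).
Working it through for "pildth": intermediate "lehzpd", final "zpdleh".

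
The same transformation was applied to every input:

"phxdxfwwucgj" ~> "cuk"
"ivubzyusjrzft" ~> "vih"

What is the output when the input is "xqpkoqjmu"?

Rule — shift every letter 13 places forward in the alphabet (wrapping around) — i.e. ROT13, then keep only the first 3 characters.
Starting from "xqpkoqjmu": after the first operation, "kdcxbdwzh"; after the second, "kdc".

kdc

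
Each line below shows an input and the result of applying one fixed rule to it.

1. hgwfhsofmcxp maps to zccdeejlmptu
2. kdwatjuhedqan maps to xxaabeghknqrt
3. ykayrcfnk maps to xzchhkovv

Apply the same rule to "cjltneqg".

The transformation: sort the characters into alphabetical order, then shift every letter 3 places backward in the alphabet (wrapping around).
On "cjltneqg": the first step gives "cegjlnqt", and the second then gives "zbdgiknq".
(Check on "kdwatjuhedqan": → "aaddehjknqtuw" → "xxaabeghknqrt" ✓)

zbdgiknq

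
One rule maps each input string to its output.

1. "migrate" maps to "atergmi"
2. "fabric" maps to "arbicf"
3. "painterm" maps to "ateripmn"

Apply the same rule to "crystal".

The pattern: sort the characters into alphabetical order, then take characters alternately from the front and the back (1st, last, 2nd, 2nd-last, ...).
Starting from "crystal": after the first operation, "aclrsty"; after the second, "ayctlsr".

ayctlsr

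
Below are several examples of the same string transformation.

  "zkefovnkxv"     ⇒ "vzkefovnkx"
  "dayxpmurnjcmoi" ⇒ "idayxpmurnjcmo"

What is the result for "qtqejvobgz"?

The rule is to move the last character to the front.
"qtqejvobgz" → "zqtqejvobg".

zqtqejvobg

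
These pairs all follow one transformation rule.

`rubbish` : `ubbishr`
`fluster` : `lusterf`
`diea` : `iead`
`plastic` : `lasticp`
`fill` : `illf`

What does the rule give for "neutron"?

What's happening: move the first character to the end.
On "neutron" that produces "eutronn".

eutronn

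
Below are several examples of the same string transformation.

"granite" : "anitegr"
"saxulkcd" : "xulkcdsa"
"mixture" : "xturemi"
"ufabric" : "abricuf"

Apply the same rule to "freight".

What's happening: move the first 2 characters to the end (rotate left by 2).
For "freight" the result is "eightfr".

eightfr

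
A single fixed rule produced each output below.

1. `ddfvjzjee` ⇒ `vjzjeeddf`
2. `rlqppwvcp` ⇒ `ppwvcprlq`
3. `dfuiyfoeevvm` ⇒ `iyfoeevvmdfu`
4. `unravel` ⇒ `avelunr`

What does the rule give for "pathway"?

hwaypat

Rule — move the first 3 characters to the end (rotate left by 3).
"pathway" → "hwaypat".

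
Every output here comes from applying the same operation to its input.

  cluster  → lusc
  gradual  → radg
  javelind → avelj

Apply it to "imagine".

What's happening: delete the last 3 characters, then move the first character to the end.
On "imagine" that produces "magi".

magi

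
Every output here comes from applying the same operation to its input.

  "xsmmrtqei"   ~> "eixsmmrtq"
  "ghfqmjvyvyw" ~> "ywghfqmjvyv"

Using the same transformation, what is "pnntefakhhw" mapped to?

hwpnntefakh

What's happening: move the last 2 characters to the front (rotate right by 2).
"pnntefakhhw" → "hwpnntefakh".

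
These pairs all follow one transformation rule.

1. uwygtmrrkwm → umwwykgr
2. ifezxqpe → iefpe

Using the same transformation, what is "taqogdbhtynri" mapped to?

tiarqnoygt

Each output is the input with this applied: take characters alternately from the front and the back (1st, last, 2nd, 2nd-last, ...), then delete the last 3 characters.
Starting from "taqogdbhtynri": after the first operation, "tiarqnoygtdhb"; after the second, "tiarqnoygt".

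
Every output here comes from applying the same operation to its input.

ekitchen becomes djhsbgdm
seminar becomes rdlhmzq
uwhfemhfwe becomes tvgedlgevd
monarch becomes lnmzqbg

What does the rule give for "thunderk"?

Looking at the pairs, the operation is to shift every letter 1 place backward in the alphabet (wrapping around).
Applying that to "thunderk" gives "sgtmcdqj".

sgtmcdqj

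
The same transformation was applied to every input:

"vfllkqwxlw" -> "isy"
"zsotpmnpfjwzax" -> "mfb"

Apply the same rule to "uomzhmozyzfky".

hbz

Rule — shift every letter 13 places forward in the alphabet (wrapping around) — i.e. ROT13, then keep only the first 3 characters.
Applying that to "uomzhmozyzfky" gives "hbz".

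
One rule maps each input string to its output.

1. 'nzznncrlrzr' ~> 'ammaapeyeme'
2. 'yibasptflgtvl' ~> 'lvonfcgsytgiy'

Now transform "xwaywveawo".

The rule is to shift every letter 13 places forward in the alphabet (wrapping around) — i.e. ROT13.
For "xwaywveawo" the result is "kjnljirnjb".

kjnljirnjb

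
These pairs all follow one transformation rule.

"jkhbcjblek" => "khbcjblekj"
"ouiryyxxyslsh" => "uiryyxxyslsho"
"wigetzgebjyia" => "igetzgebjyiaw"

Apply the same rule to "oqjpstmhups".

Rule — move the first character to the end.
Doing the same to "oqjpstmhups": "qjpstmhupso".

qjpstmhupso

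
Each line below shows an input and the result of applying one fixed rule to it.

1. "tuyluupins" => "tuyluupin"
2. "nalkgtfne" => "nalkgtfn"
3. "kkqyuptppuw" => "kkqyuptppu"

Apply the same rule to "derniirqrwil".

In each case the input is transformed by: delete the last character.
On "derniirqrwil" that produces "derniirqrwi".

derniirqrwi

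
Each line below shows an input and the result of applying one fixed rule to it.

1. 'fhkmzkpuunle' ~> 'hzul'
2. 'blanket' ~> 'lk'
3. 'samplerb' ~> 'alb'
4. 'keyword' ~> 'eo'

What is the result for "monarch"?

or

The pattern: keep one character in every 3, starting at position 2 (positions 2nd, 5th, 8th, ...).
"monarch" → "or".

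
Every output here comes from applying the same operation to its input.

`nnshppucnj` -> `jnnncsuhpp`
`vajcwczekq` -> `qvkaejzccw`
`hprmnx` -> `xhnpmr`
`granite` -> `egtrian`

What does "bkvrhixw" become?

wbxkivhr

The pattern: reverse the string, then take characters alternately from the front and the back (1st, last, 2nd, 2nd-last, ...).
On "bkvrhixw": the first step gives "wxihrvkb", and the second then gives "wbxkivhr".
(Check on "nnshppucnj": → "jncupphsnn" → "jnnncsuhpp" ✓)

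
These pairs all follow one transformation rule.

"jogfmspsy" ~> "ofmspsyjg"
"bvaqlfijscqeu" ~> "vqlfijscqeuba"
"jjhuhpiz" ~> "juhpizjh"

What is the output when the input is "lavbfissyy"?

The rule is to move the first 2 characters to the end (rotate left by 2), then swap the first and last characters.
"lavbfissyy" → "vbfissyyla" → "abfissyylv".

abfissyylv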